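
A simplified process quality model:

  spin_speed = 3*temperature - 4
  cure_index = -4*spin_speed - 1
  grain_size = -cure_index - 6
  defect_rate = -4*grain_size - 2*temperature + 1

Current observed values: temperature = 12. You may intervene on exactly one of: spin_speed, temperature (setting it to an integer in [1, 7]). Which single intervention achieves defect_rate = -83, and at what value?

Intervening on spin_speed: with other inputs at their observed values, defect_rate = -16*spin_speed - 3. Solving for -83 gives spin_speed = 5, within [1, 7].
Intervening on temperature: defect_rate = -50*temperature + 85. Reaching -83 requires temperature = 84/25, not an integer.

set spin_speed = 5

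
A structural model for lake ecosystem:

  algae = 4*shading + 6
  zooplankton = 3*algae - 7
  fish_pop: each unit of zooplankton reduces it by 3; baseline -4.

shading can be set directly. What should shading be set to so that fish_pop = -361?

Substituting into the zooplankton equation gives zooplankton = 12*shading + 11.
Substituting into the fish_pop equation gives fish_pop = -36*shading - 37.
Solve -36*shading - 37 = -361: shading = (-361 + 37) / -36 = 9.

shading = 9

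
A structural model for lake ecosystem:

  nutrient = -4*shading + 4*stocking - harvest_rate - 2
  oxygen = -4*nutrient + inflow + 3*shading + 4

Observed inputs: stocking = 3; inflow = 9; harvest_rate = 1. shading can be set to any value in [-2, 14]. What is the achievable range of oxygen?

Substituting into the nutrient equation gives nutrient = -4*shading + 9.
Substituting into the oxygen equation gives oxygen = 19*shading - 23.
Linear in shading, so extremes are at the endpoints: shading = -2 gives oxygen = -61; shading = 14 gives oxygen = 243.

-61 to 243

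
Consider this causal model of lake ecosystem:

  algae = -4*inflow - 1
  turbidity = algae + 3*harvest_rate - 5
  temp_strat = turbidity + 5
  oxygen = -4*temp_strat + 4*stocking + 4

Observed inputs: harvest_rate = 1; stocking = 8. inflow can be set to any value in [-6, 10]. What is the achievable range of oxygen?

-68 to 188

Substituting into the turbidity equation gives turbidity = -4*inflow - 3.
temp_strat becomes -4*inflow + 2.
Substituting into the oxygen equation gives oxygen = 16*inflow + 28.
Linear in inflow, so extremes are at the endpoints: inflow = -6 gives oxygen = -68; inflow = 10 gives oxygen = 188.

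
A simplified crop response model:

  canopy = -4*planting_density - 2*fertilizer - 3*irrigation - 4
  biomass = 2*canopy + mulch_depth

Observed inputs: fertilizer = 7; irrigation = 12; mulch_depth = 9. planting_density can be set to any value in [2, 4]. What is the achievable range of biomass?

-131 to -115

Substituting into the canopy equation gives canopy = -4*planting_density - 54.
Substituting into the biomass equation gives biomass = -8*planting_density - 99.
Linear in planting_density, so extremes are at the endpoints: planting_density = 2 gives biomass = -115; planting_density = 4 gives biomass = -131.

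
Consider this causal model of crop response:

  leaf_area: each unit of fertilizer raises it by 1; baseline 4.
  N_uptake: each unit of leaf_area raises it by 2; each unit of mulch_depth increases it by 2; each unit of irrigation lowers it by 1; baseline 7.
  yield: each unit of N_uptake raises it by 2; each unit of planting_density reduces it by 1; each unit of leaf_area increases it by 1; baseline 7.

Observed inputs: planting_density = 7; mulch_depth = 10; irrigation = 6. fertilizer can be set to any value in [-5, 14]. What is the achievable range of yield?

Substituting into the N_uptake equation gives N_uptake = 2*fertilizer + 29.
yield becomes 5*fertilizer + 62.
Linear in fertilizer, so extremes are at the endpoints: fertilizer = -5 gives yield = 37; fertilizer = 14 gives yield = 132.

37 to 132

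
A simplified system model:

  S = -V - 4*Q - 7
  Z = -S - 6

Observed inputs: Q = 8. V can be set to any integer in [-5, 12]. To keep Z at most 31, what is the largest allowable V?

Substituting into the S equation gives S = -V - 39.
Substituting into the Z equation gives Z = V + 33.
Require V + 33 ≤ 31, so V ≤ -2.
The largest integer in [-5, 12] satisfying this is -2.

V = -2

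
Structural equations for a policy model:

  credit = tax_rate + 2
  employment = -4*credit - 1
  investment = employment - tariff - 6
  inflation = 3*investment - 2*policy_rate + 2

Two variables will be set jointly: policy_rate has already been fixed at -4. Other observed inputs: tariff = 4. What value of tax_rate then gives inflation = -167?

tax_rate = 10

With policy_rate held at -4:
Substituting into the employment equation gives employment = -4*tax_rate - 9.
So investment = -4*tax_rate - 19.
Substituting into the inflation equation gives inflation = -12*tax_rate - 47.
Solve -12*tax_rate - 47 = -167: tax_rate = (-167 + 47) / -12 = 10.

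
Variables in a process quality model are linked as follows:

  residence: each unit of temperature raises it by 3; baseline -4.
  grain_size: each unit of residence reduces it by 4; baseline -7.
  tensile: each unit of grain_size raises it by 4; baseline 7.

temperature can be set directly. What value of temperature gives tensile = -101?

Substituting into the grain_size equation gives grain_size = -12*temperature + 9.
Substituting into the tensile equation gives tensile = -48*temperature + 43.
Solve -48*temperature + 43 = -101: temperature = (-101 - 43) / -48 = 3.

temperature = 3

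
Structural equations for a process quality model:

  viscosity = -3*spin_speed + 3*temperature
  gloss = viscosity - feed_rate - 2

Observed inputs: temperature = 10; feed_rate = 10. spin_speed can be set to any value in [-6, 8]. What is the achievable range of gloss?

Substituting into the viscosity equation gives viscosity = -3*spin_speed + 30.
Substituting into the gloss equation gives gloss = -3*spin_speed + 18.
Linear in spin_speed, so extremes are at the endpoints: spin_speed = -6 gives gloss = 36; spin_speed = 8 gives gloss = -6.

-6 to 36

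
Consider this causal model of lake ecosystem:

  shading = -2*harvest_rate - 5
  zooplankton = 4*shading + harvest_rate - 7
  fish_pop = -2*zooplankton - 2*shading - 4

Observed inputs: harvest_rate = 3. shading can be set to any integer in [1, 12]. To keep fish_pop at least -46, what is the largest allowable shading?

Intervening on shading fixes its value directly, overriding its dependence on harvest_rate.
Substituting into the zooplankton equation gives zooplankton = 4*shading - 4.
Substituting into the fish_pop equation gives fish_pop = -10*shading + 4.
Require -10*shading + 4 ≥ -46, so shading ≤ 5.
The largest integer in [1, 12] satisfying this is 5.

shading = 5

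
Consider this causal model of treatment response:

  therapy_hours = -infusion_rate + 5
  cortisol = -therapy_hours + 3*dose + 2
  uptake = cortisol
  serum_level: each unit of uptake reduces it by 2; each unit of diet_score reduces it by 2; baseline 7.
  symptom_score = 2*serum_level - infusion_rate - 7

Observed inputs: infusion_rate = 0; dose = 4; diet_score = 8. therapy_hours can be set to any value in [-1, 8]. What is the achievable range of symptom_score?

-85 to -49

Intervening on therapy_hours fixes its value directly, overriding its dependence on infusion_rate.
Substituting into the cortisol equation gives cortisol = -therapy_hours + 14.
Substituting into the uptake equation gives uptake = -therapy_hours + 14.
This gives serum_level = 2*therapy_hours - 37.
So symptom_score = 4*therapy_hours - 81.
Linear in therapy_hours, so extremes are at the endpoints: therapy_hours = -1 gives symptom_score = -85; therapy_hours = 8 gives symptom_score = -49.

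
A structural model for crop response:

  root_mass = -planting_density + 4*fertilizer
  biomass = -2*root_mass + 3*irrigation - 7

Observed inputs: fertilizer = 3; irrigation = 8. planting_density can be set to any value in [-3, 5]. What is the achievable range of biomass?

Substituting into the root_mass equation gives root_mass = -planting_density + 12.
Substituting into the biomass equation gives biomass = 2*planting_density - 7.
Linear in planting_density, so extremes are at the endpoints: planting_density = -3 gives biomass = -13; planting_density = 5 gives biomass = 3.

-13 to 3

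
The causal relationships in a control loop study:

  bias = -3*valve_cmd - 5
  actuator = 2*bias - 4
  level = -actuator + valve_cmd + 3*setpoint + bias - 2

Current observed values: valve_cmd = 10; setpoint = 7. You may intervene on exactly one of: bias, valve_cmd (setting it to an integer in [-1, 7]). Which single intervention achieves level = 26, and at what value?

Intervening on bias: with other inputs at their observed values, level = -bias + 33. Solving for 26 gives bias = 7, within [-1, 7].
Intervening on valve_cmd: level = 4*valve_cmd + 28. Reaching 26 requires valve_cmd = -1/2, not an integer.

set bias = 7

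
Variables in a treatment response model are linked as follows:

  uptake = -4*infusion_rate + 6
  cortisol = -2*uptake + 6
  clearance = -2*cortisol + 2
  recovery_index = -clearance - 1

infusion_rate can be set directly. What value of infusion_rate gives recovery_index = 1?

Substituting into the cortisol equation gives cortisol = 8*infusion_rate - 6.
Substituting into the clearance equation gives clearance = -16*infusion_rate + 14.
Substituting into the recovery_index equation gives recovery_index = 16*infusion_rate - 15.
Solve 16*infusion_rate - 15 = 1: infusion_rate = (1 + 15) / 16 = 1.

infusion_rate = 1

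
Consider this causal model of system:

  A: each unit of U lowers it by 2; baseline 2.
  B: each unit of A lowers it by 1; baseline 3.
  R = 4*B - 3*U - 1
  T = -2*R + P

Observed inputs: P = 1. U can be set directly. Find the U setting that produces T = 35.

Substituting into the B equation gives B = 2*U + 1.
Substituting into the R equation gives R = 5*U + 3.
T becomes -10*U - 5.
Solve -10*U - 5 = 35: U = (35 + 5) / -10 = -4.

U = -4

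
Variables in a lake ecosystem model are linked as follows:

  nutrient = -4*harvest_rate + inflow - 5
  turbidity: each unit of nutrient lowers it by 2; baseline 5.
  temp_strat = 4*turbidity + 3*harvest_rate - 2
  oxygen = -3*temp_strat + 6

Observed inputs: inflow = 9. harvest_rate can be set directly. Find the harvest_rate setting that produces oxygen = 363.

harvest_rate = -3

Substituting into the nutrient equation gives nutrient = -4*harvest_rate + 4.
This gives turbidity = 8*harvest_rate - 3.
temp_strat becomes 35*harvest_rate - 14.
So oxygen = -105*harvest_rate + 48.
Solve -105*harvest_rate + 48 = 363: harvest_rate = (363 - 48) / -105 = -3.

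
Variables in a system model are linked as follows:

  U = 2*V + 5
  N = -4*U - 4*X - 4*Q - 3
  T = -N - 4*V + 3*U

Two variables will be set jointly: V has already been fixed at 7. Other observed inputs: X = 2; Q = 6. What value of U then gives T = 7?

U = 0

With V held at 7:
Intervening on U fixes its value directly, overriding its dependence on V.
Substituting into the N equation gives N = -4*U - 35.
Substituting into the T equation gives T = 7*U + 7.
Solve 7*U + 7 = 7: U = (7 - 7) / 7 = 0.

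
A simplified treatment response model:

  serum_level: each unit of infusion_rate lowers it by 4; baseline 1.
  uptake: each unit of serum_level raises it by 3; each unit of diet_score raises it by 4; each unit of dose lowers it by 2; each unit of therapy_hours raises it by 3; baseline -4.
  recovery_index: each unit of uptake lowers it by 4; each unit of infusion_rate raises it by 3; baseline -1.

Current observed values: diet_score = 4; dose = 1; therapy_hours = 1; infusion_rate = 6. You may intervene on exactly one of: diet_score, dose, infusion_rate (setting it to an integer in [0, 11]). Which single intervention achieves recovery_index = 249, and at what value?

set dose = 2

Intervening on diet_score: recovery_index = -16*diet_score + 305. Reaching 249 requires diet_score = 7/2, not an integer.
Intervening on dose: with other inputs at their observed values, recovery_index = 8*dose + 233. Solving for 249 gives dose = 2, within [0, 11].
Intervening on infusion_rate: recovery_index = 51*infusion_rate - 65. Reaching 249 requires infusion_rate = 314/51, not an integer.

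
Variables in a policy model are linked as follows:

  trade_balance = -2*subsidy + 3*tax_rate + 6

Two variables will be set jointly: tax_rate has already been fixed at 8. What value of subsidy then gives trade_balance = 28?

With tax_rate held at 8:
Substituting into the trade_balance equation gives trade_balance = -2*subsidy + 30.
Solve -2*subsidy + 30 = 28: subsidy = (28 - 30) / -2 = 1.

subsidy = 1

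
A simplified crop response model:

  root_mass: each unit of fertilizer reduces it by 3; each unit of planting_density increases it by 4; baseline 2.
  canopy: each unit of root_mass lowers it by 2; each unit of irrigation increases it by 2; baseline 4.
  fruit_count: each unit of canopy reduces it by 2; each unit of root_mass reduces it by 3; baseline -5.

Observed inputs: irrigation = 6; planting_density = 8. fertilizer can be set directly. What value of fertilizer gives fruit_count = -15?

fertilizer = 4

Substituting into the root_mass equation gives root_mass = -3*fertilizer + 34.
Substituting into the canopy equation gives canopy = 6*fertilizer - 52.
Substituting into the fruit_count equation gives fruit_count = -3*fertilizer - 3.
Solve -3*fertilizer - 3 = -15: fertilizer = (-15 + 3) / -3 = 4.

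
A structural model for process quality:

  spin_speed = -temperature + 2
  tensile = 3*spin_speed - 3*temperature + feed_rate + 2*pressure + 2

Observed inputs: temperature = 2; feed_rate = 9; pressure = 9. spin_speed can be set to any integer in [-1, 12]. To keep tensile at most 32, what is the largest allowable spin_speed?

Intervening on spin_speed fixes its value directly, overriding its dependence on temperature.
Substituting into the tensile equation gives tensile = 3*spin_speed + 23.
Require 3*spin_speed + 23 ≤ 32, so spin_speed ≤ 3.
The largest integer in [-1, 12] satisfying this is 3.

spin_speed = 3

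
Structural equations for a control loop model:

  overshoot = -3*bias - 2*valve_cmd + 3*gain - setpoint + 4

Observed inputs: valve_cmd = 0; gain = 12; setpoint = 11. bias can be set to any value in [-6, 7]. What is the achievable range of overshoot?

8 to 47

Substituting into the overshoot equation gives overshoot = -3*bias + 29.
Linear in bias, so extremes are at the endpoints: bias = -6 gives overshoot = 47; bias = 7 gives overshoot = 8.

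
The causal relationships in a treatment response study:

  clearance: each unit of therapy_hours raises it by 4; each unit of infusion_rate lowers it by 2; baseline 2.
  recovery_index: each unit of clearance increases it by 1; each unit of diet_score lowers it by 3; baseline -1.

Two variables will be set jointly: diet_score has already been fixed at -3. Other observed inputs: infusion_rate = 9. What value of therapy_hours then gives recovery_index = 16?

therapy_hours = 6

With diet_score held at -3:
Substituting into the clearance equation gives clearance = 4*therapy_hours - 16.
This gives recovery_index = 4*therapy_hours - 8.
Solve 4*therapy_hours - 8 = 16: therapy_hours = (16 + 8) / 4 = 6.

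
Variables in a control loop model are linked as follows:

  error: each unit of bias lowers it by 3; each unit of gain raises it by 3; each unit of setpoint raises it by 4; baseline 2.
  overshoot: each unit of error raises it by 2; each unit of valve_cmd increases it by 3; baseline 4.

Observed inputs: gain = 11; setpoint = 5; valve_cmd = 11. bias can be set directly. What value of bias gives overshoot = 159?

bias = -2

Substituting into the error equation gives error = -3*bias + 55.
overshoot becomes -6*bias + 147.
Solve -6*bias + 147 = 159: bias = (159 - 147) / -6 = -2.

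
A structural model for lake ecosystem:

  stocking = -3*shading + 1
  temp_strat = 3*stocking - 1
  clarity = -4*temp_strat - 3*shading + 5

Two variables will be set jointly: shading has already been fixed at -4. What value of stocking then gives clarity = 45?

With shading held at -4:
Intervening on stocking fixes its value directly, overriding its dependence on shading.
Substituting into the clarity equation gives clarity = -12*stocking + 21.
Solve -12*stocking + 21 = 45: stocking = (45 - 21) / -12 = -2.

stocking = -2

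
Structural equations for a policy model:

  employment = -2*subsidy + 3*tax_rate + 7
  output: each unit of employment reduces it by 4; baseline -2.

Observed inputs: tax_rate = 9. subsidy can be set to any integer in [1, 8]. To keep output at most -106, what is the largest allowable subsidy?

subsidy = 4

Substituting into the employment equation gives employment = -2*subsidy + 34.
Substituting into the output equation gives output = 8*subsidy - 138.
Require 8*subsidy - 138 ≤ -106, so subsidy ≤ 4.
The largest integer in [1, 8] satisfying this is 4.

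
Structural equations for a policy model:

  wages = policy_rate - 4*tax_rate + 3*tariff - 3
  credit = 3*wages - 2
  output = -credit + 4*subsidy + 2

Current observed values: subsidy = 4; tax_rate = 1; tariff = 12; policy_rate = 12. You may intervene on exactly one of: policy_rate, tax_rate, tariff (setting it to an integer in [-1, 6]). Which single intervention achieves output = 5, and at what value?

set tariff = 0

Intervening on policy_rate: output = -3*policy_rate - 67. Reaching 5 requires policy_rate = -24, outside [-1, 6].
Intervening on tax_rate: output = 12*tax_rate - 115. Reaching 5 requires tax_rate = 10, outside [-1, 6].
Intervening on tariff: with other inputs at their observed values, output = -9*tariff + 5. Solving for 5 gives tariff = 0, within [-1, 6].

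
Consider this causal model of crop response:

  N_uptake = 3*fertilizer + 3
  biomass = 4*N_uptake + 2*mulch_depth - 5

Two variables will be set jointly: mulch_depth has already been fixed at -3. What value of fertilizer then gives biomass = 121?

With mulch_depth held at -3:
Substituting into the biomass equation gives biomass = 12*fertilizer + 1.
Solve 12*fertilizer + 1 = 121: fertilizer = (121 - 1) / 12 = 10.

fertilizer = 10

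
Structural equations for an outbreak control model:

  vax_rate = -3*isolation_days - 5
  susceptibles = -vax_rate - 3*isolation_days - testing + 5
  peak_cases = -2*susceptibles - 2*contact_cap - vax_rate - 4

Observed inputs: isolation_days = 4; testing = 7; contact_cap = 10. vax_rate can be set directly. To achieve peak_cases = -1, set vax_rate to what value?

Intervening on vax_rate fixes its value directly, overriding its dependence on isolation_days.
Substituting into the susceptibles equation gives susceptibles = -vax_rate - 14.
This gives peak_cases = vax_rate + 4.
Solve vax_rate + 4 = -1: vax_rate = (-1 - 4) / 1 = -5.

vax_rate = -5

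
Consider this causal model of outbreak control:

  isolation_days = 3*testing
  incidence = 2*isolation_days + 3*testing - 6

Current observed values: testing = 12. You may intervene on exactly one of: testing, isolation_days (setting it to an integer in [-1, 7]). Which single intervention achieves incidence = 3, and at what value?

Intervening on testing: with other inputs at their observed values, incidence = 9*testing - 6. Solving for 3 gives testing = 1, within [-1, 7].
Intervening on isolation_days: incidence = 2*isolation_days + 30. Reaching 3 requires isolation_days = -27/2, not an integer.

set testing = 1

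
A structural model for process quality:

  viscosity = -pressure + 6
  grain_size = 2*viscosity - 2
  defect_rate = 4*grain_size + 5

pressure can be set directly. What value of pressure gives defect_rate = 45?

pressure = 0

Substituting into the grain_size equation gives grain_size = -2*pressure + 10.
defect_rate becomes -8*pressure + 45.
Solve -8*pressure + 45 = 45: pressure = (45 - 45) / -8 = 0.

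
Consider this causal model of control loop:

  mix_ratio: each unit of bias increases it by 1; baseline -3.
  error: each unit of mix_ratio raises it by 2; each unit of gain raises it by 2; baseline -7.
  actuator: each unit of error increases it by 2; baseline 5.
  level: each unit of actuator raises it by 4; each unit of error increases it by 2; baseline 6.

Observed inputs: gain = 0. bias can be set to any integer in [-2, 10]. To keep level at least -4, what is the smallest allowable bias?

Substituting into the error equation gives error = 2*bias - 13.
Substituting into the actuator equation gives actuator = 4*bias - 21.
level becomes 20*bias - 104.
Require 20*bias - 104 ≥ -4, so bias ≥ 5.
The smallest integer in [-2, 10] satisfying this is 5.

bias = 5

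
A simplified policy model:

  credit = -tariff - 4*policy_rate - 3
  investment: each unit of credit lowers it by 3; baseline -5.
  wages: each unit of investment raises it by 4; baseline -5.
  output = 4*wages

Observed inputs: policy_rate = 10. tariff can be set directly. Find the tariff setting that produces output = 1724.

Substituting into the credit equation gives credit = -tariff - 43.
So investment = 3*tariff + 124.
So wages = 12*tariff + 491.
Substituting into the output equation gives output = 48*tariff + 1964.
Solve 48*tariff + 1964 = 1724: tariff = (1724 - 1964) / 48 = -5.

tariff = -5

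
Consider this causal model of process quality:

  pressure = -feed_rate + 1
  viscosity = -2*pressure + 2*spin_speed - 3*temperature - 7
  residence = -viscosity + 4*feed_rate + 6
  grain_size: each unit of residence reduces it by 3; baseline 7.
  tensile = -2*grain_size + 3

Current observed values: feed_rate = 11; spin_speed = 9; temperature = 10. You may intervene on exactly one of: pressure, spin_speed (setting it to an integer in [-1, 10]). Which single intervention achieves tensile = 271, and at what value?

set spin_speed = 10

Intervening on pressure: tensile = 12*pressure + 403. Reaching 271 requires pressure = -11, outside [-1, 10].
Intervening on spin_speed: with other inputs at their observed values, tensile = -12*spin_speed + 391. Solving for 271 gives spin_speed = 10, within [-1, 10].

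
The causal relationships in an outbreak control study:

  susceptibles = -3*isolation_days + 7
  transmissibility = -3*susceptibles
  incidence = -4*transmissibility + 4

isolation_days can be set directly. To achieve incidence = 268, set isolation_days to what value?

isolation_days = -5

Substituting into the transmissibility equation gives transmissibility = 9*isolation_days - 21.
incidence becomes -36*isolation_days + 88.
Solve -36*isolation_days + 88 = 268: isolation_days = (268 - 88) / -36 = -5.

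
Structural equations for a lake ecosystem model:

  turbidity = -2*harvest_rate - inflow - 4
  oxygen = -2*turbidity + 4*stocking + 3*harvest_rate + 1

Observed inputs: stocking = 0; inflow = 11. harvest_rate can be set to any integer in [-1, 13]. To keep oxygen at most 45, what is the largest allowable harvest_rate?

Substituting into the turbidity equation gives turbidity = -2*harvest_rate - 15.
oxygen becomes 7*harvest_rate + 31.
Require 7*harvest_rate + 31 ≤ 45, so harvest_rate ≤ 2.
The largest integer in [-1, 13] satisfying this is 2.

harvest_rate = 2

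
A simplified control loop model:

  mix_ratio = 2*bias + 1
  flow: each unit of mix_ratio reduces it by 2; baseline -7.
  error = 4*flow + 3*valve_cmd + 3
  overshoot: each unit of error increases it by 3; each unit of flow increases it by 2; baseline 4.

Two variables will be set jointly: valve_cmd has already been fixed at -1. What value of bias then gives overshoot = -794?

With valve_cmd held at -1:
Substituting into the flow equation gives flow = -4*bias - 9.
Substituting into the error equation gives error = -16*bias - 36.
Substituting into the overshoot equation gives overshoot = -56*bias - 122.
Solve -56*bias - 122 = -794: bias = (-794 + 122) / -56 = 12.

bias = 12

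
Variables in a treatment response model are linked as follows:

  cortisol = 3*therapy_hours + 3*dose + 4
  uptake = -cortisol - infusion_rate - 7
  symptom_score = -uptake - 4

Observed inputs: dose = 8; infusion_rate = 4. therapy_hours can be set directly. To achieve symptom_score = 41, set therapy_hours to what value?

therapy_hours = 2

Substituting into the cortisol equation gives cortisol = 3*therapy_hours + 28.
This gives uptake = -3*therapy_hours - 39.
Substituting into the symptom_score equation gives symptom_score = 3*therapy_hours + 35.
Solve 3*therapy_hours + 35 = 41: therapy_hours = (41 - 35) / 3 = 2.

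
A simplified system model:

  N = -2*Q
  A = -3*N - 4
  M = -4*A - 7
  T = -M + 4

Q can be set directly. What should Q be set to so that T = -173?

Q = -7

Substituting into the A equation gives A = 6*Q - 4.
M becomes -24*Q + 9.
Substituting into the T equation gives T = 24*Q - 5.
Solve 24*Q - 5 = -173: Q = (-173 + 5) / 24 = -7.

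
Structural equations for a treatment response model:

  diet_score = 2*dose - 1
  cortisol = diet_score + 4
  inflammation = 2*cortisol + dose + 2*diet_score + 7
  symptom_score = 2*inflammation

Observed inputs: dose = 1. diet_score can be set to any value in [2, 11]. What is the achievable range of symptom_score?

Intervening on diet_score fixes its value directly, overriding its dependence on dose.
Substituting into the inflammation equation gives inflammation = 4*diet_score + 16.
This gives symptom_score = 8*diet_score + 32.
Linear in diet_score, so extremes are at the endpoints: diet_score = 2 gives symptom_score = 48; diet_score = 11 gives symptom_score = 120.

48 to 120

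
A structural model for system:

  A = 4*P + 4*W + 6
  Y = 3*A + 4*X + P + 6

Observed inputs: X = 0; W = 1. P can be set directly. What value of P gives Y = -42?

P = -6

Substituting into the A equation gives A = 4*P + 10.
Substituting into the Y equation gives Y = 13*P + 36.
Solve 13*P + 36 = -42: P = (-42 - 36) / 13 = -6.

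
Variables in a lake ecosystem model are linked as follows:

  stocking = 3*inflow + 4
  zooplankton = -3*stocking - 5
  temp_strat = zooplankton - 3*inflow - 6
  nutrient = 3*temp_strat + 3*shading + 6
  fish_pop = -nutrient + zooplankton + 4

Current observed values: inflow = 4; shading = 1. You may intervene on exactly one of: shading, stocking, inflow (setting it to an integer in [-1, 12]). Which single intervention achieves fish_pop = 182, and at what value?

Intervening on shading: fish_pop = -3*shading + 158. Reaching 182 requires shading = -8, outside [-1, 12].
Intervening on stocking: fish_pop = 6*stocking + 59. Reaching 182 requires stocking = 41/2, not an integer.
Intervening on inflow: with other inputs at their observed values, fish_pop = 27*inflow + 47. Solving for 182 gives inflow = 5, within [-1, 12].

set inflow = 5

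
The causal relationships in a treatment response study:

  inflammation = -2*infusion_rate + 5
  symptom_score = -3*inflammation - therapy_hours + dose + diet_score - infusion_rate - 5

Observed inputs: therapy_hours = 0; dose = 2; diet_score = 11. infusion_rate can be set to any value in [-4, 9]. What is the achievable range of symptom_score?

-27 to 38

Substituting into the symptom_score equation gives symptom_score = 5*infusion_rate - 7.
Linear in infusion_rate, so extremes are at the endpoints: infusion_rate = -4 gives symptom_score = -27; infusion_rate = 9 gives symptom_score = 38.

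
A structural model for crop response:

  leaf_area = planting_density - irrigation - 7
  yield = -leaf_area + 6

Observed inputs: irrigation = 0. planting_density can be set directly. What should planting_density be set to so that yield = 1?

planting_density = 12

Substituting into the leaf_area equation gives leaf_area = planting_density - 7.
So yield = -planting_density + 13.
Solve -planting_density + 13 = 1: planting_density = (1 - 13) / -1 = 12.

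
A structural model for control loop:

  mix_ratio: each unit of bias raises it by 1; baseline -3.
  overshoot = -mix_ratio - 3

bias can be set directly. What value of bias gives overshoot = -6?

Substituting into the overshoot equation gives overshoot = -bias.
Solve -bias = -6: bias = -6 / -1 = 6.

bias = 6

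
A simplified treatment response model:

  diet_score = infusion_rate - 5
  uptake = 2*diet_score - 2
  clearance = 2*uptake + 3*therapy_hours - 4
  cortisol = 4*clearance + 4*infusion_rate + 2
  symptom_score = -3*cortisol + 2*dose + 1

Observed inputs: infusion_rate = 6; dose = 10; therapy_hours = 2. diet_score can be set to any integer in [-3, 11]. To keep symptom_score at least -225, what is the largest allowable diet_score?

diet_score = 4

Intervening on diet_score fixes its value directly, overriding its dependence on infusion_rate.
Substituting into the clearance equation gives clearance = 4*diet_score - 2.
Substituting into the cortisol equation gives cortisol = 16*diet_score + 18.
symptom_score becomes -48*diet_score - 33.
Require -48*diet_score - 33 ≥ -225, so diet_score ≤ 4.
The largest integer in [-3, 11] satisfying this is 4.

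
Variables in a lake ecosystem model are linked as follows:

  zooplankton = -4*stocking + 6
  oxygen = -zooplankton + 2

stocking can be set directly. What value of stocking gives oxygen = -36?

Substituting into the oxygen equation gives oxygen = 4*stocking - 4.
Solve 4*stocking - 4 = -36: stocking = (-36 + 4) / 4 = -8.

stocking = -8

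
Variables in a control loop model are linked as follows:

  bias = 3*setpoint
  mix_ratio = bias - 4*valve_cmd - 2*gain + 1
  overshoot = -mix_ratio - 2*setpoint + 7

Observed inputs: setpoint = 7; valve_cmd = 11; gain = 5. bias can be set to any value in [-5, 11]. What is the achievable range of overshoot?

35 to 51

Intervening on bias fixes its value directly, overriding its dependence on setpoint.
Substituting into the mix_ratio equation gives mix_ratio = bias - 53.
Substituting into the overshoot equation gives overshoot = -bias + 46.
Linear in bias, so extremes are at the endpoints: bias = -5 gives overshoot = 51; bias = 11 gives overshoot = 35.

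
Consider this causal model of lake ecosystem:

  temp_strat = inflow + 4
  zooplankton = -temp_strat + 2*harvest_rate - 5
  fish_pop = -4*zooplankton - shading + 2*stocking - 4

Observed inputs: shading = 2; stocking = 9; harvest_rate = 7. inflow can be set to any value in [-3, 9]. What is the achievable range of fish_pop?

-20 to 28

Substituting into the zooplankton equation gives zooplankton = -inflow + 5.
Substituting into the fish_pop equation gives fish_pop = 4*inflow - 8.
Linear in inflow, so extremes are at the endpoints: inflow = -3 gives fish_pop = -20; inflow = 9 gives fish_pop = 28.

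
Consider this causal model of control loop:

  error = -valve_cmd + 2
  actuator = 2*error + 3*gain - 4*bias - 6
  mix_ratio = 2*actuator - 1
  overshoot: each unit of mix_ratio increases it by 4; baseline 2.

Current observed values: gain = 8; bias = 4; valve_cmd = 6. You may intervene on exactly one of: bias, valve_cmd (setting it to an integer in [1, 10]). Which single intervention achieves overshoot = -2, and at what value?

set valve_cmd = 3

Intervening on bias: overshoot = -32*bias + 78. Reaching -2 requires bias = 5/2, not an integer.
Intervening on valve_cmd: with other inputs at their observed values, overshoot = -16*valve_cmd + 46. Solving for -2 gives valve_cmd = 3, within [1, 10].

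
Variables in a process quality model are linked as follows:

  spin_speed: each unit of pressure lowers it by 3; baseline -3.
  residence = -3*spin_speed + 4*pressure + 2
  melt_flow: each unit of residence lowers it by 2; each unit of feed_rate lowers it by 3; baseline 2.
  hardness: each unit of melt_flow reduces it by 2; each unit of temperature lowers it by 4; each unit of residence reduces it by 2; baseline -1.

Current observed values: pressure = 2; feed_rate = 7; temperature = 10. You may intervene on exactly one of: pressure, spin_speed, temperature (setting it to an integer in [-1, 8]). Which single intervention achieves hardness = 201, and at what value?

set pressure = 7

Intervening on pressure: with other inputs at their observed values, hardness = 26*pressure + 19. Solving for 201 gives pressure = 7, within [-1, 8].
Intervening on spin_speed: hardness = -6*spin_speed + 17. Reaching 201 requires spin_speed = -92/3, not an integer.
Intervening on temperature: hardness = -4*temperature + 111. Reaching 201 requires temperature = -45/2, not an integer.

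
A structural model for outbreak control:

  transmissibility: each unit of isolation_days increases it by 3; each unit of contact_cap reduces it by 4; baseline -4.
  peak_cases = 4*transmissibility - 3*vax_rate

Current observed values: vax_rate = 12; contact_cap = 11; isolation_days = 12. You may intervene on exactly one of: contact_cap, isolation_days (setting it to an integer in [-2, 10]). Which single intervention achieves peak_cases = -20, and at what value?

Intervening on contact_cap: with other inputs at their observed values, peak_cases = -16*contact_cap + 92. Solving for -20 gives contact_cap = 7, within [-2, 10].
Intervening on isolation_days: peak_cases = 12*isolation_days - 228. Reaching -20 requires isolation_days = 52/3, not an integer.

set contact_cap = 7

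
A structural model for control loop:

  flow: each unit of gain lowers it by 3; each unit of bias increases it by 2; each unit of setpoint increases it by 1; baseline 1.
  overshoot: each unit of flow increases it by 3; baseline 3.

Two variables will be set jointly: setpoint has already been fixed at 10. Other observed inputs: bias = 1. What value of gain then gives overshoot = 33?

gain = 1

With setpoint held at 10:
Substituting into the flow equation gives flow = -3*gain + 13.
overshoot becomes -9*gain + 42.
Solve -9*gain + 42 = 33: gain = (33 - 42) / -9 = 1.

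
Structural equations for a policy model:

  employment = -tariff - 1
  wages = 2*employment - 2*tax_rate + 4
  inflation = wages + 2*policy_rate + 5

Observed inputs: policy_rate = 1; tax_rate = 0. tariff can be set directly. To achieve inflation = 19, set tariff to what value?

Substituting into the wages equation gives wages = -2*tariff + 2.
This gives inflation = -2*tariff + 9.
Solve -2*tariff + 9 = 19: tariff = (19 - 9) / -2 = -5.

tariff = -5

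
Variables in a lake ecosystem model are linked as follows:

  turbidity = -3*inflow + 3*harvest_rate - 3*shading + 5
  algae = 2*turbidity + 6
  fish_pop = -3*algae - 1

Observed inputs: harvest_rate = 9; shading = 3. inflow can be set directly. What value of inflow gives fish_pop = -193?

inflow = -2

Substituting into the turbidity equation gives turbidity = -3*inflow + 23.
Substituting into the algae equation gives algae = -6*inflow + 52.
Substituting into the fish_pop equation gives fish_pop = 18*inflow - 157.
Solve 18*inflow - 157 = -193: inflow = (-193 + 157) / 18 = -2.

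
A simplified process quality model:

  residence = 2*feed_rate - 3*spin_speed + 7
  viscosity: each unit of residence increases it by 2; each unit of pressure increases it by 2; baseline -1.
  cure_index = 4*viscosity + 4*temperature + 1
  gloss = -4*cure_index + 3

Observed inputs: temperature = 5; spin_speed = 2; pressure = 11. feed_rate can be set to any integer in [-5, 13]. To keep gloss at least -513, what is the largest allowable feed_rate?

feed_rate = 1

Substituting into the residence equation gives residence = 2*feed_rate + 1.
Substituting into the viscosity equation gives viscosity = 4*feed_rate + 23.
This gives cure_index = 16*feed_rate + 113.
So gloss = -64*feed_rate - 449.
Require -64*feed_rate - 449 ≥ -513, so feed_rate ≤ 1.
The largest integer in [-5, 13] satisfying this is 1.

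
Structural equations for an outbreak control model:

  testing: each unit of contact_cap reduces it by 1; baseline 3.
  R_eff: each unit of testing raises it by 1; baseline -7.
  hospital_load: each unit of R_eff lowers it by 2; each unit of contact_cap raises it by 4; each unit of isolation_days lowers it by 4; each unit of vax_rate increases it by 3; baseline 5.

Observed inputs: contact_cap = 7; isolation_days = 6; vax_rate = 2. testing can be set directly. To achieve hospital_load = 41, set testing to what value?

Intervening on testing fixes its value directly, overriding its dependence on contact_cap.
Substituting into the hospital_load equation gives hospital_load = -2*testing + 29.
Solve -2*testing + 29 = 41: testing = (41 - 29) / -2 = -6.

testing = -6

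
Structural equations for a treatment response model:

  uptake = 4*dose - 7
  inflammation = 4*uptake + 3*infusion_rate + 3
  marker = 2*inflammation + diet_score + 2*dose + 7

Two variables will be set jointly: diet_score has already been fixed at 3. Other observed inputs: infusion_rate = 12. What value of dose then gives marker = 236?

With diet_score held at 3:
Substituting into the inflammation equation gives inflammation = 16*dose + 11.
Substituting into the marker equation gives marker = 34*dose + 32.
Solve 34*dose + 32 = 236: dose = (236 - 32) / 34 = 6.

dose = 6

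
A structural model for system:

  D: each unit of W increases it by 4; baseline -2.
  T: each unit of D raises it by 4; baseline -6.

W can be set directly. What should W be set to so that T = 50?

Substituting into the T equation gives T = 16*W - 14.
Solve 16*W - 14 = 50: W = (50 + 14) / 16 = 4.

W = 4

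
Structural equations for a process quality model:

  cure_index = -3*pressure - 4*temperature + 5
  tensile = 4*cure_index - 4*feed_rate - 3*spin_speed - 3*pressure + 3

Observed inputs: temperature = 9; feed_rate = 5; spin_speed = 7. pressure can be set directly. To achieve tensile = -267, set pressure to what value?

pressure = 7

Substituting into the cure_index equation gives cure_index = -3*pressure - 31.
This gives tensile = -15*pressure - 162.
Solve -15*pressure - 162 = -267: pressure = (-267 + 162) / -15 = 7.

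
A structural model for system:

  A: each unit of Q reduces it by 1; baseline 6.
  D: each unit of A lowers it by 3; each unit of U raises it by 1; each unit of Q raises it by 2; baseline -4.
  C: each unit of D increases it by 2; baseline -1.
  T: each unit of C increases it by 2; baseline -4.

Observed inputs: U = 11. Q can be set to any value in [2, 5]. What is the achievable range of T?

-10 to 50

Substituting into the D equation gives D = 5*Q - 11.
So C = 10*Q - 23.
T becomes 20*Q - 50.
Linear in Q, so extremes are at the endpoints: Q = 2 gives T = -10; Q = 5 gives T = 50.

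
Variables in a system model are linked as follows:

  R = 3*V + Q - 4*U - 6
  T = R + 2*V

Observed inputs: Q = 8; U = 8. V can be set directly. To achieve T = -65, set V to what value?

V = -7

Substituting into the R equation gives R = 3*V - 30.
So T = 5*V - 30.
Solve 5*V - 30 = -65: V = (-65 + 30) / 5 = -7.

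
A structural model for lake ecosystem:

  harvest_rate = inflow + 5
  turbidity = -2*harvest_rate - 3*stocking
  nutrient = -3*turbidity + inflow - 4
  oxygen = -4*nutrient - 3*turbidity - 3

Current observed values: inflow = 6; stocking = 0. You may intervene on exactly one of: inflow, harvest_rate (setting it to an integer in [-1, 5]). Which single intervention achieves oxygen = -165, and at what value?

set inflow = 4

Intervening on inflow: with other inputs at their observed values, oxygen = -22*inflow - 77. Solving for -165 gives inflow = 4, within [-1, 5].
Intervening on harvest_rate: oxygen = -18*harvest_rate - 11. Reaching -165 requires harvest_rate = 77/9, not an integer.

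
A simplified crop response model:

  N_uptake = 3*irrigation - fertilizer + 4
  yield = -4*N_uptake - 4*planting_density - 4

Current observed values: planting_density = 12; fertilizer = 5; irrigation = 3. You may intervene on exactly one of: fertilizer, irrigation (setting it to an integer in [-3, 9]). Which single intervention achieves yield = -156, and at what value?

Intervening on fertilizer: yield = 4*fertilizer - 104. Reaching -156 requires fertilizer = -13, outside [-3, 9].
Intervening on irrigation: with other inputs at their observed values, yield = -12*irrigation - 48. Solving for -156 gives irrigation = 9, within [-3, 9].

set irrigation = 9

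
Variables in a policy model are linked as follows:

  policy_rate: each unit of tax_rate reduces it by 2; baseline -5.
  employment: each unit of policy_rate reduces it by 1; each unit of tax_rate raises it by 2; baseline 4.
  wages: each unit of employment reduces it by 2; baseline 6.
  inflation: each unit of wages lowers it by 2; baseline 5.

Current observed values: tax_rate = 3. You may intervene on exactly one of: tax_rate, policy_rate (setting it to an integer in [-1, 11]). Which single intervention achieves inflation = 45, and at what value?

Intervening on tax_rate: with other inputs at their observed values, inflation = 16*tax_rate + 29. Solving for 45 gives tax_rate = 1, within [-1, 11].
Intervening on policy_rate: inflation = -4*policy_rate + 33. Reaching 45 requires policy_rate = -3, outside [-1, 11].

set tax_rate = 1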